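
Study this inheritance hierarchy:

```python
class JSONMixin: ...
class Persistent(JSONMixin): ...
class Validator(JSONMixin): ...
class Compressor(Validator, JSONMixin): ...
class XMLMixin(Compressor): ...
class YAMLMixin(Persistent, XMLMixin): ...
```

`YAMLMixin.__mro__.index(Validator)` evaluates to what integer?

L[YAMLMixin] = YAMLMixin + merge(L[Persistent], L[XMLMixin], [Persistent XMLMixin])
  take Persistent:  [Persistent JSONMixin object] + [XMLMixin Compressor Validator JSONMixin object] + [Persistent XMLMixin]
  take XMLMixin:  [JSONMixin object] + [XMLMixin Compressor Validator JSONMixin object] + [XMLMixin]
  take Compressor:  [JSONMixin object] + [Compressor Validator JSONMixin object]
  take Validator:  [JSONMixin object] + [Validator JSONMixin object]
  take JSONMixin:  [JSONMixin object] + [JSONMixin object]
  take object:  [object] + [object]
MRO: YAMLMixin Persistent XMLMixin Compressor Validator JSONMixin object
Validator sits at index 4.

4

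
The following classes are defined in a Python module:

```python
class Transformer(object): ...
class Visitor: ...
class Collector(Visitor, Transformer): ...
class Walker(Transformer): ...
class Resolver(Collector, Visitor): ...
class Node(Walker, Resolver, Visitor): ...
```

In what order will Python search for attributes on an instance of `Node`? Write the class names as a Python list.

L[Node] = Node + merge(L[Walker], L[Resolver], L[Visitor], [Walker Resolver Visitor])
  take Walker:  [Walker Transformer object] + [Resolver Collector Visitor Transformer object] + [Visitor object] + [Walker Resolver Visitor]
  take Resolver:  [Transformer object] + [Resolver Collector Visitor Transformer object] + [Visitor object] + [Resolver Visitor]
  take Collector:  [Transformer object] + [Collector Visitor Transformer object] + [Visitor object] + [Visitor]
  take Visitor:  [Transformer object] + [Visitor Transformer object] + [Visitor object] + [Visitor]
  take Transformer:  [Transformer object] + [Transformer object] + [object]
  take object:  [object] + [object] + [object]

[Node, Walker, Resolver, Collector, Visitor, Transformer, object]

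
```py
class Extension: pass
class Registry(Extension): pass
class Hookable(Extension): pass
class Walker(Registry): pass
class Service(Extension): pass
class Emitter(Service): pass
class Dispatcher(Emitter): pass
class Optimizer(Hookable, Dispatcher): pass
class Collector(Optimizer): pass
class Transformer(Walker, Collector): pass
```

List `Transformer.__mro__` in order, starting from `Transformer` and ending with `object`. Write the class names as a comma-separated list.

L[Transformer] = Transformer + merge(L[Walker], L[Collector], [Walker Collector])
  take Walker:  [Walker Registry Extension object] + [Collector Optimizer Hookable Dispatcher Emitter Service Extension object] + [Walker Collector]
  take Registry:  [Registry Extension object] + [Collector Optimizer Hookable Dispatcher Emitter Service Extension object] + [Collector]
  take Collector:  [Extension object] + [Collector Optimizer Hookable Dispatcher Emitter Service Extension object] + [Collector]
  take Optimizer:  [Extension object] + [Optimizer Hookable Dispatcher Emitter Service Extension object]
  take Hookable:  [Extension object] + [Hookable Dispatcher Emitter Service Extension object]
  take Dispatcher:  [Extension object] + [Dispatcher Emitter Service Extension object]
  take Emitter:  [Extension object] + [Emitter Service Extension object]
  take Service:  [Extension object] + [Service Extension object]
  take Extension:  [Extension object] + [Extension object]
  take object:  [object] + [object]

Transformer, Walker, Registry, Collector, Optimizer, Hookable, Dispatcher, Emitter, Service, Extension, object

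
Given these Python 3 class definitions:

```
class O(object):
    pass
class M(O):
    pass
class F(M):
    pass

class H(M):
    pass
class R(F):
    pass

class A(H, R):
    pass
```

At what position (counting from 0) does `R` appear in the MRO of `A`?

L[A] = A + merge(L[H], L[R], [H R])
  take H:  [H M O object] + [R F M O object] + [H R]
  take R:  [M O object] + [R F M O object] + [R]
  take F:  [M O object] + [F M O object]
  take M:  [M O object] + [M O object]
  take O:  [O object] + [O object]
  take object:  [object] + [object]
MRO: A H R F M O object
R sits at index 2.

2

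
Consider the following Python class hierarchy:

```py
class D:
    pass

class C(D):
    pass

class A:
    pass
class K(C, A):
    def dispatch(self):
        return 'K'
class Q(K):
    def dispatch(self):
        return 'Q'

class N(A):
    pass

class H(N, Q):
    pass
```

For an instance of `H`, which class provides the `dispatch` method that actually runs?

L[H] = H + merge(L[N], L[Q], [N Q])
  take N:  [N A object] + [Q K C D A object] + [N Q]
  take Q:  [A object] + [Q K C D A object] + [Q]
  take K:  [A object] + [K C D A object]
  take C:  [A object] + [C D A object]
  take D:  [A object] + [D A object]
  take A:  [A object] + [A object]
  take object:  [object] + [object]
MRO: H N Q K C D A object
dispatch is defined in: K, Q. First along the MRO is Q.

Q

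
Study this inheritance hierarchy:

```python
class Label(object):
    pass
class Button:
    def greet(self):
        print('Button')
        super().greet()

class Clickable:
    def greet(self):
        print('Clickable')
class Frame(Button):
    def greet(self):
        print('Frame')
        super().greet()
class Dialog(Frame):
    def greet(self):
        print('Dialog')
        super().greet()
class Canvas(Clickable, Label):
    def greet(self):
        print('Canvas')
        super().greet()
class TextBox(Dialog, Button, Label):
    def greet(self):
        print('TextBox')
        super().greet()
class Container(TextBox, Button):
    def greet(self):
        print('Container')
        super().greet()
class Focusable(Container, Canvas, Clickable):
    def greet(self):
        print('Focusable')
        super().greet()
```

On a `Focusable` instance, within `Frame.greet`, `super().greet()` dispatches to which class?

Button

L[Focusable] = Focusable + merge(L[Container], L[Canvas], L[Clickable], [Container Canvas Clickable])
  take Container:  [Container TextBox Dialog Frame Button Label object] + [Canvas Clickable Label object] + [Clickable object] + [Container Canvas Clickable]
  take TextBox:  [TextBox Dialog Frame Button Label object] + [Canvas Clickable Label object] + [Clickable object] + [Canvas Clickable]
  take Dialog:  [Dialog Frame Button Label object] + [Canvas Clickable Label object] + [Clickable object] + [Canvas Clickable]
  take Frame:  [Frame Button Label object] + [Canvas Clickable Label object] + [Clickable object] + [Canvas Clickable]
  take Button:  [Button Label object] + [Canvas Clickable Label object] + [Clickable object] + [Canvas Clickable]
  take Canvas:  [Label object] + [Canvas Clickable Label object] + [Clickable object] + [Canvas Clickable]
  take Clickable:  [Label object] + [Clickable Label object] + [Clickable object] + [Clickable]
  take Label:  [Label object] + [Label object] + [object]
  take object:  [object] + [object] + [object]
MRO: Focusable Container TextBox Dialog Frame Button Canvas Clickable Label object
super() in Frame.greet on a Focusable instance goes to the class after Frame in Focusable's MRO: Button.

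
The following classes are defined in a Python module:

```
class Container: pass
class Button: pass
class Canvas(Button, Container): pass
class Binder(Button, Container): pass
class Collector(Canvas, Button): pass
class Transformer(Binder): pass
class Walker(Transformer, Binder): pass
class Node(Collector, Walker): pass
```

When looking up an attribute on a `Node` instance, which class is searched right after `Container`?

object

L[Node] = Node + merge(L[Collector], L[Walker], [Collector Walker])
  take Collector:  [Collector Canvas Button Container object] + [Walker Transformer Binder Button Container object] + [Collector Walker]
  take Canvas:  [Canvas Button Container object] + [Walker Transformer Binder Button Container object] + [Walker]
  take Walker:  [Button Container object] + [Walker Transformer Binder Button Container object] + [Walker]
  take Transformer:  [Button Container object] + [Transformer Binder Button Container object]
  take Binder:  [Button Container object] + [Binder Button Container object]
  take Button:  [Button Container object] + [Button Container object]
  take Container:  [Container object] + [Container object]
  take object:  [object] + [object]
MRO: Node Collector Canvas Walker Transformer Binder Button Container object
Container is at position 7; next is object.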